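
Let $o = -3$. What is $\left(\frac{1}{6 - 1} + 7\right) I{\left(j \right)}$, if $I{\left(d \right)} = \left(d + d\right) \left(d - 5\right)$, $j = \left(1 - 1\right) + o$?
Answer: $\frac{1728}{5} \approx 345.6$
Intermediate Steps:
$j = -3$ ($j = \left(1 - 1\right) - 3 = 0 - 3 = -3$)
$I{\left(d \right)} = 2 d \left(-5 + d\right)$
$\left(\frac{1}{6 - 1} + 7\right) I{\left(j \right)} = \left(\frac{1}{6 - 1} + 7\right) 2 \left(-3\right) \left(-5 - 3\right) = \left(\frac{1}{5} + 7\right) 2 \left(-3\right) \left(-8\right) = \left(\frac{1}{5} + 7\right) 48 = \frac{36}{5} \cdot 48 = \frac{1728}{5}$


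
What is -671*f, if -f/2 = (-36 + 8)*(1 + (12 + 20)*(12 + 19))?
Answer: -37312968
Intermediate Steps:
f = 55608 (f = -2*(-36 + 8)*(1 + (12 + 20)*(12 + 19)) = -(-56)*(1 + 32*31) = -(-56)*(1 + 992) = -(-56)*993 = -2*(-27804) = 55608)
-671*f = -671*55608 = -37312968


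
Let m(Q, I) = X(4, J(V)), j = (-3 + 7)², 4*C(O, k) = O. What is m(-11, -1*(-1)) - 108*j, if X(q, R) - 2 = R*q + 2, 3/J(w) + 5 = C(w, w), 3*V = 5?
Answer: -94964/55 ≈ -1726.6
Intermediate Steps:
V = 5/3 (V = (⅓)*5 = 5/3 ≈ 1.6667)
C(O, k) = O/4
j = 16 (j = 4² = 16)
J(w) = 3/(-5 + w/4)
X(q, R) = 4 + R*q (X(q, R) = 2 + (R*q + 2) = 2 + (2 + R*q) = 4 + R*q)
m(Q, I) = 76/55 (m(Q, I) = 4 + (12/(-20 + 5/3))*4 = 4 + (12/(-55/3))*4 = 4 + (12*(-3/55))*4 = 4 - 36/55*4 = 4 - 144/55 = 76/55)
m(-11, -1*(-1)) - 108*j = 76/55 - 108*16 = 76/55 - 1728 = -94964/55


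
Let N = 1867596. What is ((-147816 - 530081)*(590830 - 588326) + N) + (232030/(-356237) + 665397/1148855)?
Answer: -693943626864026952981/409264658635 ≈ -1.6956e+9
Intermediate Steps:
((-147816 - 530081)*(590830 - 588326) + N) + (232030/(-356237) + 665397/1148855) = ((-147816 - 530081)*(590830 - 588326) + 1867596) + (232030/(-356237) + 665397/1148855) = (-677897*2504 + 1867596) + (232030*(-1/356237) + 665397*(1/1148855)) = (-1697454088 + 1867596) + (-232030/356237 + 665397/1148855) = -1695586492 - 29529794561/409264658635 = -693943626864026952981/409264658635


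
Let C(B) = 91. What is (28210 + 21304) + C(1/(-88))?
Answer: 49605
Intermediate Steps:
(28210 + 21304) + C(1/(-88)) = (28210 + 21304) + 91 = 49514 + 91 = 49605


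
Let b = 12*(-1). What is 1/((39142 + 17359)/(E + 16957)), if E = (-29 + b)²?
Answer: 18638/56501 ≈ 0.32987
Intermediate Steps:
b = -12
E = 1681 (E = (-29 - 12)² = (-41)² = 1681)
1/((39142 + 17359)/(E + 16957)) = 1/((39142 + 17359)/(1681 + 16957)) = 1/(56501/18638) = 18638/56501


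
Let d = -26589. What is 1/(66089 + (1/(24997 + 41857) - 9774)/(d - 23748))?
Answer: 480747114/31772189364431 ≈ 1.5131e-5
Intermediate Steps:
1/(66089 + (1/(24997 + 41857) - 9774)/(d - 23748)) = 1/(66089 + (1/(24997 + 41857) - 9774)/(-26589 - 23748)) = 1/(66089 + (1/66854 - 9774)/(-50337)) = 1/(66089 + (1/66854 - 9774)*(-1/50337)) = 1/(66089 - 653430995/66854*(-1/50337)) = 1/(66089 + 93347285/480747114) = 1/(31772189364431/480747114) = 480747114/31772189364431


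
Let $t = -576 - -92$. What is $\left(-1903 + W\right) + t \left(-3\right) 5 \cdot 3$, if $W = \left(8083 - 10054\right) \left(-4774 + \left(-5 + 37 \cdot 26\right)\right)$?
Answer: $7543184$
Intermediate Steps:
$t = -484$ ($t = -576 + 92 = -484$)
$W = 7523307$ ($W = - 1971 \left(-4774 + \left(-5 + 962\right)\right) = - 1971 \left(-4774 + 957\right) = \left(-1971\right) \left(-3817\right) = 7523307$)
$\left(-1903 + W\right) + t \left(-3\right) 5 \cdot 3 = \left(-1903 + 7523307\right) - 484 \left(-3\right) 5 \cdot 3 = 7521404 - 484 \left(\left(-15\right) 3\right) = 7521404 - -21780 = 7521404 + 21780 = 7543184$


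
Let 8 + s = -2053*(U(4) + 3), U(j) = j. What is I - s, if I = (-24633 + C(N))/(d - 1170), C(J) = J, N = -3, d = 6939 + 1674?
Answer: 35666087/2481 ≈ 14376.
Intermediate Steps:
d = 8613
s = -14379 (s = -8 - 2053*(4 + 3) = -8 - 2053*7 = -8 - 14371 = -14379)
I = -8212/2481 (I = (-24633 - 3)/(8613 - 1170) = -24636/7443 = -24636*1/7443 = -8212/2481 ≈ -3.3100)
I - s = -8212/2481 - 1*(-14379) = -8212/2481 + 14379 = 35666087/2481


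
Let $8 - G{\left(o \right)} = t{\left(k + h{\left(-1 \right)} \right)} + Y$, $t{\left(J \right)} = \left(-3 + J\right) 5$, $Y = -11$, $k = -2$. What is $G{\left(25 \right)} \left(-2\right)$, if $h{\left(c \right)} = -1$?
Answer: $-98$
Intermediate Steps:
$t{\left(J \right)} = -15 + 5 J$
$G{\left(o \right)} = 49$ ($G{\left(o \right)} = 8 - \left(\left(-15 + 5 \left(-2 - 1\right)\right) - 11\right) = 8 - \left(\left(-15 + 5 \left(-3\right)\right) - 11\right) = 8 - \left(\left(-15 - 15\right) - 11\right) = 8 - \left(-30 - 11\right) = 8 - -41 = 8 + 41 = 49$)
$G{\left(25 \right)} \left(-2\right) = 49 \left(-2\right) = -98$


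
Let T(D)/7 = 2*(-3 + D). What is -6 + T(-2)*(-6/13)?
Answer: 342/13 ≈ 26.308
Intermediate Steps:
T(D) = -42 + 14*D (T(D) = 7*(2*(-3 + D)) = 7*(-6 + 2*D) = -42 + 14*D)
-6 + T(-2)*(-6/13) = -6 + (-42 + 14*(-2))*(-6/13) = -6 + (-42 - 28)*(-6*1/13) = -6 - 70*(-6/13) = -6 + 420/13 = 342/13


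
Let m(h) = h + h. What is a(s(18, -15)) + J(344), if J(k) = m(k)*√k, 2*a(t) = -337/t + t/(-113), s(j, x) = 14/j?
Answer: -1542305/7119 + 1376*√86 ≈ 12544.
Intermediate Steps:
m(h) = 2*h
a(t) = -337/(2*t) - t/226 (a(t) = (-337/t + t/(-113))/2 = (-337/t + t*(-1/113))/2 = (-337/t - t/113)/2 = -337/(2*t) - t/226)
J(k) = 2*k^(3/2) (J(k) = (2*k)*√k = 2*k^(3/2))
a(s(18, -15)) + J(344) = (-38081 - (14/18)²)/(226*((14/18))) + 2*344^(3/2) = (-38081 - (14*(1/18))²)/(226*((14*(1/18)))) + 2*(688*√86) = (-38081 - (7/9)²)/(226*(7/9)) + 1376*√86 = (1/226)*(9/7)*(-38081 - 1*49/81) + 1376*√86 = (1/226)*(9/7)*(-38081 - 49/81) + 1376*√86 = (1/226)*(9/7)*(-3084610/81) + 1376*√86 = -1542305/7119 + 1376*√86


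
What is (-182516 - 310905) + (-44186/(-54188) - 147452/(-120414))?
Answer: -804888917709323/1631248458 ≈ -4.9342e+5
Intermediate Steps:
(-182516 - 310905) + (-44186/(-54188) - 147452/(-120414)) = -493421 + (-44186*(-1/54188) - 147452*(-1/120414)) = -493421 + (22093/27094 + 73726/60207) = -493421 + 3327685495/1631248458 = -804888917709323/1631248458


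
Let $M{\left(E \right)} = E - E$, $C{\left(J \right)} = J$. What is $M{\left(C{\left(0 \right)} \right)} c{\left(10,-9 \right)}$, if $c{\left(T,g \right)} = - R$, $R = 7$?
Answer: $0$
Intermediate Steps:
$c{\left(T,g \right)} = -7$ ($c{\left(T,g \right)} = \left(-1\right) 7 = -7$)
$M{\left(E \right)} = 0$
$M{\left(C{\left(0 \right)} \right)} c{\left(10,-9 \right)} = 0 \left(-7\right) = 0$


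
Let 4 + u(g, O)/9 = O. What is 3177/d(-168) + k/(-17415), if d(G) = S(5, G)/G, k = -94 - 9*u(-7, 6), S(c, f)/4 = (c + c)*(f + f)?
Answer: 11069587/278640 ≈ 39.727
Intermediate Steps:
S(c, f) = 16*c*f (S(c, f) = 4*((c + c)*(f + f)) = 4*((2*c)*(2*f)) = 4*(4*c*f) = 16*c*f)
u(g, O) = -36 + 9*O
k = -256 (k = -94 - 9*(-36 + 9*6) = -94 - 9*(-36 + 54) = -94 - 9*18 = -94 - 162 = -256)
d(G) = 80 (d(G) = (16*5*G)/G = (80*G)/G = 80)
3177/d(-168) + k/(-17415) = 3177/80 - 256/(-17415) = 3177*(1/80) - 256*(-1/17415) = 3177/80 + 256/17415 = 11069587/278640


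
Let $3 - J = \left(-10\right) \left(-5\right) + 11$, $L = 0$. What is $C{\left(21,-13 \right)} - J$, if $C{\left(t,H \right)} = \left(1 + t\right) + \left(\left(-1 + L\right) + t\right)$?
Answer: $100$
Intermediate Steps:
$C{\left(t,H \right)} = 2 t$ ($C{\left(t,H \right)} = \left(1 + t\right) + \left(\left(-1 + 0\right) + t\right) = \left(1 + t\right) + \left(-1 + t\right) = 2 t$)
$J = -58$ ($J = 3 - \left(\left(-10\right) \left(-5\right) + 11\right) = 3 - \left(50 + 11\right) = 3 - 61 = -58$)
$C{\left(21,-13 \right)} - J = 2 \cdot 21 - -58 = 42 + 58 = 100$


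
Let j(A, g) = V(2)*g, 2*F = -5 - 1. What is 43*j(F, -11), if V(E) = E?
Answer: -946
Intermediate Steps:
F = -3 (F = (-5 - 1)/2 = (½)*(-6) = -3)
j(A, g) = 2*g
43*j(F, -11) = 43*(2*(-11)) = 43*(-22) = -946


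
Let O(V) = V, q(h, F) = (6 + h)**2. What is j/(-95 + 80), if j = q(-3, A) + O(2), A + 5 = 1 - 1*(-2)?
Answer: -11/15 ≈ -0.73333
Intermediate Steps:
A = -2 (A = -5 + (1 - 1*(-2)) = -5 + (1 + 2) = -5 + 3 = -2)
j = 11 (j = (6 - 3)**2 + 2 = 3**2 + 2 = 9 + 2 = 11)
j/(-95 + 80) = 11/(-95 + 80) = 11/(-15) = -1/15*11 = -11/15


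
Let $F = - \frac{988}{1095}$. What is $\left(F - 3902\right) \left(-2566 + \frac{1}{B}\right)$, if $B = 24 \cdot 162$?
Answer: $\frac{21318402925273}{2128680} \approx 1.0015 \cdot 10^{7}$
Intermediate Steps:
$B = 3888$
$F = - \frac{988}{1095}$ ($F = \left(-988\right) \frac{1}{1095} = - \frac{988}{1095} \approx -0.90228$)
$\left(F - 3902\right) \left(-2566 + \frac{1}{B}\right) = \left(- \frac{988}{1095} - 3902\right) \left(-2566 + \frac{1}{3888}\right) = - \frac{4273678 \left(-2566 + \frac{1}{3888}\right)}{1095} = \left(- \frac{4273678}{1095}\right) \left(- \frac{9976607}{3888}\right) = \frac{21318402925273}{2128680}$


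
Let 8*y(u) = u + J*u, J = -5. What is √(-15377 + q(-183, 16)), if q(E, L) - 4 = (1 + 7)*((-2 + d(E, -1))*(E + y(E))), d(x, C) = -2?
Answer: I*√12445 ≈ 111.56*I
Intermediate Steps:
y(u) = -u/2 (y(u) = (u - 5*u)/8 = (-4*u)/8 = -u/2)
q(E, L) = 4 - 16*E (q(E, L) = 4 + (1 + 7)*((-2 - 2)*(E - E/2)) = 4 + 8*(-2*E) = 4 - 16*E)
√(-15377 + q(-183, 16)) = √(-15377 + (4 - 16*(-183))) = √(-15377 + (4 + 2928)) = √(-15377 + 2932) = √(-12445) = I*√12445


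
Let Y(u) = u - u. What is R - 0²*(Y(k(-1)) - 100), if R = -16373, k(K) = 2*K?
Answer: -16373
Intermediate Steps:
Y(u) = 0
R - 0²*(Y(k(-1)) - 100) = -16373 - 0²*(0 - 100) = -16373 - 0*(-100) = -16373 - 1*0 = -16373 + 0 = -16373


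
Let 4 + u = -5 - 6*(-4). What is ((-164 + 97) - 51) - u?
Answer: -133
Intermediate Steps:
u = 15 (u = -4 + (-5 - 6*(-4)) = -4 + (-5 + 24) = -4 + 19 = 15)
((-164 + 97) - 51) - u = ((-164 + 97) - 51) - 1*15 = (-67 - 51) - 15 = -118 - 15 = -133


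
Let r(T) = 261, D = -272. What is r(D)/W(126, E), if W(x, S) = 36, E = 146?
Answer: 29/4 ≈ 7.2500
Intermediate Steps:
r(D)/W(126, E) = 261/36 = 261*(1/36) = 29/4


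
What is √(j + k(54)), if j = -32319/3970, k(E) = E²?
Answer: 9*√565808370/3970 ≈ 53.925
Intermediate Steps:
j = -32319/3970 (j = -32319*1/3970 = -32319/3970 ≈ -8.1408)
√(j + k(54)) = √(-32319/3970 + 54²) = √(-32319/3970 + 2916) = √(11544201/3970) = 9*√565808370/3970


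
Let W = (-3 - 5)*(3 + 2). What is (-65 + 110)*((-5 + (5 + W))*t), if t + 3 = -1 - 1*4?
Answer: 14400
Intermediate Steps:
W = -40 (W = -8*5 = -40)
t = -8 (t = -3 + (-1 - 1*4) = -3 + (-1 - 4) = -3 - 5 = -8)
(-65 + 110)*((-5 + (5 + W))*t) = (-65 + 110)*((-5 + (5 - 40))*(-8)) = 45*((-5 - 35)*(-8)) = 45*(-40*(-8)) = 45*320 = 14400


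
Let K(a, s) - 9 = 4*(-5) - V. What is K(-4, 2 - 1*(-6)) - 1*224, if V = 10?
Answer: -245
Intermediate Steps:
K(a, s) = -21 (K(a, s) = 9 + (4*(-5) - 1*10) = 9 + (-20 - 10) = 9 - 30 = -21)
K(-4, 2 - 1*(-6)) - 1*224 = -21 - 1*224 = -21 - 224 = -245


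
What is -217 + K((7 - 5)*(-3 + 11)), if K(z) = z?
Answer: -201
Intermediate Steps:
-217 + K((7 - 5)*(-3 + 11)) = -217 + (7 - 5)*(-3 + 11) = -217 + 2*8 = -217 + 16 = -201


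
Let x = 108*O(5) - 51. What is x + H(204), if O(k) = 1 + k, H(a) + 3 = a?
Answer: 798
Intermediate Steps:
H(a) = -3 + a
x = 597 (x = 108*(1 + 5) - 51 = 108*6 - 51 = 648 - 51 = 597)
x + H(204) = 597 + (-3 + 204) = 597 + 201 = 798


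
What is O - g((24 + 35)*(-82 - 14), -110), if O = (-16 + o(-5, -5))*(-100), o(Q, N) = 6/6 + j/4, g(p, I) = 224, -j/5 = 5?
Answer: 1901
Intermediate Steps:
j = -25 (j = -5*5 = -25)
o(Q, N) = -21/4 (o(Q, N) = 6/6 - 25/4 = 6*(⅙) - 25*¼ = 1 - 25/4 = -21/4)
O = 2125 (O = (-16 - 21/4)*(-100) = -85/4*(-100) = 2125)
O - g((24 + 35)*(-82 - 14), -110) = 2125 - 1*224 = 2125 - 224 = 1901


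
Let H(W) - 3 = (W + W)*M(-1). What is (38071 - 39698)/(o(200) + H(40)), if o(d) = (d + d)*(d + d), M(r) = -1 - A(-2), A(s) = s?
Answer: -1627/160083 ≈ -0.010163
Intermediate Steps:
M(r) = 1 (M(r) = -1 - 1*(-2) = -1 + 2 = 1)
o(d) = 4*d² (o(d) = (2*d)*(2*d) = 4*d²)
H(W) = 3 + 2*W (H(W) = 3 + (W + W)*1 = 3 + (2*W)*1 = 3 + 2*W)
(38071 - 39698)/(o(200) + H(40)) = (38071 - 39698)/(4*200² + (3 + 2*40)) = -1627/(4*40000 + (3 + 80)) = -1627/(160000 + 83) = -1627/160083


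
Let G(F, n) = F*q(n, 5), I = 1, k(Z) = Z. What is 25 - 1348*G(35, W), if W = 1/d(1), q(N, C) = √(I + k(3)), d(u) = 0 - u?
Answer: -94335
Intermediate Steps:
d(u) = -u
q(N, C) = 2 (q(N, C) = √(1 + 3) = √4 = 2)
W = -1 (W = 1/(-1*1) = 1/(-1) = -1)
G(F, n) = 2*F (G(F, n) = F*2 = 2*F)
25 - 1348*G(35, W) = 25 - 2696*35 = 25 - 1348*70 = 25 - 94360 = -94335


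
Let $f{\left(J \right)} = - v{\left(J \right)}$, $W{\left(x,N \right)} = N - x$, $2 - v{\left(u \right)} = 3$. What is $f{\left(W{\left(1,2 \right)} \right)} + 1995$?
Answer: $1996$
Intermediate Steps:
$v{\left(u \right)} = -1$ ($v{\left(u \right)} = 2 - 3 = -1$)
$f{\left(J \right)} = 1$ ($f{\left(J \right)} = \left(-1\right) \left(-1\right) = 1$)
$f{\left(W{\left(1,2 \right)} \right)} + 1995 = 1 + 1995 = 1996$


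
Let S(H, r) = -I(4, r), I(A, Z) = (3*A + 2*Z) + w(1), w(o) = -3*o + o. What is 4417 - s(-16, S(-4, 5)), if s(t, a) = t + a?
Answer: 4453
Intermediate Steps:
w(o) = -2*o
I(A, Z) = -2 + 2*Z + 3*A (I(A, Z) = (3*A + 2*Z) - 2*1 = (2*Z + 3*A) - 2 = -2 + 2*Z + 3*A)
S(H, r) = -10 - 2*r (S(H, r) = -(-2 + 2*r + 3*4) = -(-2 + 2*r + 12) = -(10 + 2*r) = -10 - 2*r)
s(t, a) = a + t
4417 - s(-16, S(-4, 5)) = 4417 - ((-10 - 2*5) - 16) = 4417 - ((-10 - 10) - 16) = 4417 - (-20 - 16) = 4417 - 1*(-36) = 4417 + 36 = 4453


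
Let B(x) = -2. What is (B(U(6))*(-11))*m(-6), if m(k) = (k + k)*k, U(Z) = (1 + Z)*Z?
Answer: 1584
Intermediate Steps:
U(Z) = Z*(1 + Z)
m(k) = 2*k**2 (m(k) = (2*k)*k = 2*k**2)
(B(U(6))*(-11))*m(-6) = (-2*(-11))*(2*(-6)**2) = 22*(2*36) = 22*72 = 1584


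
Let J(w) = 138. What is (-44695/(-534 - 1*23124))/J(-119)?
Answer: 44695/3264804 ≈ 0.013690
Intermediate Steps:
(-44695/(-534 - 1*23124))/J(-119) = -44695/(-534 - 1*23124)/138 = -44695/(-534 - 23124)*(1/138) = -44695/(-23658)*(1/138) = -44695*(-1/23658)*(1/138) = (44695/23658)*(1/138) = 44695/3264804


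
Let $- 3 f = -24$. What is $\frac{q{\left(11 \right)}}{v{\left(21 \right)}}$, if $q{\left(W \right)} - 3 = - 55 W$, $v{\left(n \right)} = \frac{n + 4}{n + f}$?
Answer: $- \frac{17458}{25} \approx -698.32$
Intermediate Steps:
$f = 8$ ($f = \left(- \frac{1}{3}\right) \left(-24\right) = 8$)
$v{\left(n \right)} = \frac{4 + n}{8 + n}$ ($v{\left(n \right)} = \frac{n + 4}{n + 8} = \frac{4 + n}{8 + n}$)
$q{\left(W \right)} = 3 - 55 W$
$\frac{q{\left(11 \right)}}{v{\left(21 \right)}} = \frac{3 - 605}{\frac{1}{8 + 21} \left(4 + 21\right)} = \frac{3 - 605}{\frac{1}{29} \cdot 25} = - \frac{602}{\frac{1}{29} \cdot 25} = - \frac{602}{\frac{25}{29}} = \left(-602\right) \frac{29}{25} = - \frac{17458}{25}$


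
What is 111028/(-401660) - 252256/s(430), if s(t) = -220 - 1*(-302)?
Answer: -12666281157/4117015 ≈ -3076.6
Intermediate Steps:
s(t) = 82 (s(t) = -220 + 302 = 82)
111028/(-401660) - 252256/s(430) = 111028/(-401660) - 252256/82 = 111028*(-1/401660) - 252256*1/82 = -27757/100415 - 126128/41 = -12666281157/4117015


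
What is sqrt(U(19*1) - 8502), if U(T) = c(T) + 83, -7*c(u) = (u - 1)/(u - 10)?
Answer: I*sqrt(412545)/7 ≈ 91.757*I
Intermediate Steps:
c(u) = -(-1 + u)/(7*(-10 + u)) (c(u) = -(u - 1)/(7*(u - 10)) = -(-1 + u)/(7*(-10 + u)))
U(T) = 83 + (1 - T)/(7*(-10 + T)) (U(T) = (1 - T)/(7*(-10 + T)) + 83 = 83 + (1 - T)/(7*(-10 + T)))
sqrt(U(19*1) - 8502) = sqrt((-5809 + 580*(19*1))/(7*(-10 + 19*1)) - 8502) = sqrt((-5809 + 580*19)/(7*(-10 + 19)) - 8502) = sqrt((1/7)*(-5809 + 11020)/9 - 8502) = sqrt((1/7)*(1/9)*5211 - 8502) = sqrt(579/7 - 8502) = sqrt(-58935/7) = I*sqrt(412545)/7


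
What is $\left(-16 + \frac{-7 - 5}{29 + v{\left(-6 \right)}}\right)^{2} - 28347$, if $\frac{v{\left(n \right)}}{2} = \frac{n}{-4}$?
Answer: $- \frac{1797047}{64} \approx -28079.0$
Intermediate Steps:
$v{\left(n \right)} = - \frac{n}{2}$ ($v{\left(n \right)} = 2 \frac{n}{-4} = 2 n \left(- \frac{1}{4}\right) = 2 \left(- \frac{n}{4}\right) = - \frac{n}{2}$)
$\left(-16 + \frac{-7 - 5}{29 + v{\left(-6 \right)}}\right)^{2} - 28347 = \left(-16 + \frac{-7 - 5}{29 - -3}\right)^{2} - 28347 = \left(-16 - \frac{12}{29 + 3}\right)^{2} - 28347 = \left(-16 - \frac{12}{32}\right)^{2} - 28347 = \left(-16 - \frac{3}{8}\right)^{2} - 28347 = \left(- \frac{131}{8}\right)^{2} - 28347 = \frac{17161}{64} - 28347 = - \frac{1797047}{64}$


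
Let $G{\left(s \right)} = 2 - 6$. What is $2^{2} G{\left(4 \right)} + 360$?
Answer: $344$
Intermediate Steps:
$G{\left(s \right)} = -4$ ($G{\left(s \right)} = 2 - 6 = -4$)
$2^{2} G{\left(4 \right)} + 360 = 2^{2} \left(-4\right) + 360 = 4 \left(-4\right) + 360 = -16 + 360 = 344$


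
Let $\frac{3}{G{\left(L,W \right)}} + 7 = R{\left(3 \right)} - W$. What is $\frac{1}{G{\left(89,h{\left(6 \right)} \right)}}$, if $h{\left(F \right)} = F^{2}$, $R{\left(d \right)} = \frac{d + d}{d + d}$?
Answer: $-14$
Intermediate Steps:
$R{\left(d \right)} = 1$ ($R{\left(d \right)} = \frac{2 d}{2 d} = 2 d \frac{1}{2 d} = 1$)
$G{\left(L,W \right)} = \frac{3}{-6 - W}$ ($G{\left(L,W \right)} = \frac{3}{-7 - \left(-1 + W\right)} = \frac{3}{-6 - W}$)
$\frac{1}{G{\left(89,h{\left(6 \right)} \right)}} = \frac{1}{\left(-3\right) \frac{1}{6 + 6^{2}}} = \frac{1}{\left(-3\right) \frac{1}{6 + 36}} = \frac{1}{\left(-3\right) \frac{1}{42}} = \frac{1}{- \frac{1}{14}} = -14$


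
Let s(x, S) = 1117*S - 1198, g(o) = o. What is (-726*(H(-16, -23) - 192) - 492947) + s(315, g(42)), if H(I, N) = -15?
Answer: -296949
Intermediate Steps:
s(x, S) = -1198 + 1117*S
(-726*(H(-16, -23) - 192) - 492947) + s(315, g(42)) = (-726*(-15 - 192) - 492947) + (-1198 + 1117*42) = (-726*(-207) - 492947) + (-1198 + 46914) = (150282 - 492947) + 45716 = -342665 + 45716 = -296949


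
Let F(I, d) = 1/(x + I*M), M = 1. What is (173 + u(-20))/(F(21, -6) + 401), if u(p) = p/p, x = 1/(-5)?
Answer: 6032/13903 ≈ 0.43386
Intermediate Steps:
x = -1/5 (x = 1*(-1/5) = -1/5 ≈ -0.20000)
u(p) = 1
F(I, d) = 1/(-1/5 + I) (F(I, d) = 1/(-1/5 + I*1) = 1/(-1/5 + I))
(173 + u(-20))/(F(21, -6) + 401) = (173 + 1)/(5/(-1 + 5*21) + 401) = 174/(5/(-1 + 105) + 401) = 174/(5/104 + 401) = 174/(41709/104) = 174*(104/41709) = 6032/13903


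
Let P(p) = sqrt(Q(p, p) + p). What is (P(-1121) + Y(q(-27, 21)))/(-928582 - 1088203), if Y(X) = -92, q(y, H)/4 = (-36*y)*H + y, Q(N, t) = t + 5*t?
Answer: 92/2016785 - I*sqrt(7847)/2016785 ≈ 4.5617e-5 - 4.3923e-5*I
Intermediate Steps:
Q(N, t) = 6*t
P(p) = sqrt(7)*sqrt(p) (P(p) = sqrt(6*p + p) = sqrt(7*p) = sqrt(7)*sqrt(p))
q(y, H) = 4*y - 144*H*y (q(y, H) = 4*((-36*y)*H + y) = 4*(-36*H*y + y) = 4*(y - 36*H*y) = 4*y - 144*H*y)
(P(-1121) + Y(q(-27, 21)))/(-928582 - 1088203) = (sqrt(7)*sqrt(-1121) - 92)/(-928582 - 1088203) = (sqrt(7)*(I*sqrt(1121)) - 92)/(-2016785) = (I*sqrt(7847) - 92)*(-1/2016785) = (-92 + I*sqrt(7847))*(-1/2016785) = 92/2016785 - I*sqrt(7847)/2016785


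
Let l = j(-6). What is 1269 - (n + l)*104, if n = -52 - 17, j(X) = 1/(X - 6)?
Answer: 25361/3 ≈ 8453.7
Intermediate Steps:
j(X) = 1/(-6 + X)
n = -69
l = -1/12 (l = 1/(-6 - 6) = 1/(-12) = -1/12 ≈ -0.083333)
1269 - (n + l)*104 = 1269 - (-69 - 1/12)*104 = 1269 - (-829)*104/12 = 1269 - 1*(-21554/3) = 1269 + 21554/3 = 25361/3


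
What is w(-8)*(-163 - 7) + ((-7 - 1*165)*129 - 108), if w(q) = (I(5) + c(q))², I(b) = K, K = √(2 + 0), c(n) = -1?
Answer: -22806 + 340*√2 ≈ -22325.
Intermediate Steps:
K = √2 ≈ 1.4142
I(b) = √2
w(q) = (-1 + √2)² (w(q) = (√2 - 1)² = (-1 + √2)²)
w(-8)*(-163 - 7) + ((-7 - 1*165)*129 - 108) = (1 - √2)²*(-163 - 7) + ((-7 - 1*165)*129 - 108) = (1 - √2)²*(-170) + ((-7 - 165)*129 - 108) = -170*(1 - √2)² + (-172*129 - 108) = -170*(1 - √2)² + (-22188 - 108) = -170*(1 - √2)² - 22296 = -22296 - 170*(1 - √2)²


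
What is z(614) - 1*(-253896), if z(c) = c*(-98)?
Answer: 193724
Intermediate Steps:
z(c) = -98*c
z(614) - 1*(-253896) = -98*614 - 1*(-253896) = -60172 + 253896 = 193724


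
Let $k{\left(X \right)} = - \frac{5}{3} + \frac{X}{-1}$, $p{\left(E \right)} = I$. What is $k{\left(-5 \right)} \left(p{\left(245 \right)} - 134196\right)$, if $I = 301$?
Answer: $- \frac{1338950}{3} \approx -4.4632 \cdot 10^{5}$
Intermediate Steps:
$p{\left(E \right)} = 301$
$k{\left(X \right)} = - \frac{5}{3} - X$ ($k{\left(X \right)} = \left(-5\right) \frac{1}{3} + X \left(-1\right) = - \frac{5}{3} - X$)
$k{\left(-5 \right)} \left(p{\left(245 \right)} - 134196\right) = \left(- \frac{5}{3} - -5\right) \left(301 - 134196\right) = \left(- \frac{5}{3} + 5\right) \left(-133895\right) = \frac{10}{3} \left(-133895\right) = - \frac{1338950}{3}$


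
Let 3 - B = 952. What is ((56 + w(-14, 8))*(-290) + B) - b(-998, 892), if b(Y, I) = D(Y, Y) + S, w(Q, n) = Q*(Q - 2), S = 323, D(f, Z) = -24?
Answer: -82448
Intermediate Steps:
B = -949 (B = 3 - 1*952 = 3 - 952 = -949)
w(Q, n) = Q*(-2 + Q)
b(Y, I) = 299 (b(Y, I) = -24 + 323 = 299)
((56 + w(-14, 8))*(-290) + B) - b(-998, 892) = ((56 - 14*(-2 - 14))*(-290) - 949) - 1*299 = ((56 - 14*(-16))*(-290) - 949) - 299 = ((56 + 224)*(-290) - 949) - 299 = (280*(-290) - 949) - 299 = (-81200 - 949) - 299 = -82149 - 299 = -82448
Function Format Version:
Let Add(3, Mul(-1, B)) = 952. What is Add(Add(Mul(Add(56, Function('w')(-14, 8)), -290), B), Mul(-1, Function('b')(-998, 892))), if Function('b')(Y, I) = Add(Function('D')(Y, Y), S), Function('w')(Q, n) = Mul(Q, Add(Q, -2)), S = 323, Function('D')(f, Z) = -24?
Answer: -82448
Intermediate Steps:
B = -949 (B = Add(3, Mul(-1, 952)) = Add(3, -952) = -949)
Function('w')(Q, n) = Mul(Q, Add(-2, Q))
Function('b')(Y, I) = 299 (Function('b')(Y, I) = Add(-24, 323) = 299)
Add(Add(Mul(Add(56, Function('w')(-14, 8)), -290), B), Mul(-1, Function('b')(-998, 892))) = Add(Add(Mul(Add(56, Mul(-14, Add(-2, -14))), -290), -949), Mul(-1, 299)) = Add(Add(Mul(Add(56, Mul(-14, -16)), -290), -949), -299) = Add(Add(Mul(Add(56, 224), -290), -949), -299) = Add(Add(Mul(280, -290), -949), -299) = Add(Add(-81200, -949), -299) = Add(-82149, -299) = -82448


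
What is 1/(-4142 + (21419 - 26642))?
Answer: -1/9365 ≈ -0.00010678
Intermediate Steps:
1/(-4142 + (21419 - 26642)) = 1/(-4142 - 5223) = 1/(-9365) = -1/9365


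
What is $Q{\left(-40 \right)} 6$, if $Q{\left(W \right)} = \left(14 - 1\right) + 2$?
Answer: $90$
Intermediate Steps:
$Q{\left(W \right)} = 15$ ($Q{\left(W \right)} = 13 + 2 = 15$)
$Q{\left(-40 \right)} 6 = 15 \cdot 6 = 90$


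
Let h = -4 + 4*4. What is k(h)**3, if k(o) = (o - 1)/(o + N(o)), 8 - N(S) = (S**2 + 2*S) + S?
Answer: -1331/4096000 ≈ -0.00032495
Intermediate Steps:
N(S) = 8 - S**2 - 3*S (N(S) = 8 - ((S**2 + 2*S) + S) = 8 - (S**2 + 3*S) = 8 + (-S**2 - 3*S) = 8 - S**2 - 3*S)
h = 12 (h = -4 + 16 = 12)
k(o) = (-1 + o)/(8 - o**2 - 2*o) (k(o) = (o - 1)/(o + (8 - o**2 - 3*o)) = (-1 + o)/(8 - o**2 - 2*o))
k(h)**3 = ((1 - 1*12)/(-8 + 12**2 + 2*12))**3 = ((1 - 12)/(-8 + 144 + 24))**3 = (-11/160)**3 = -1331/4096000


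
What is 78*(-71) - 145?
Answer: -5683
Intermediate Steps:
78*(-71) - 145 = -5538 - 145 = -5683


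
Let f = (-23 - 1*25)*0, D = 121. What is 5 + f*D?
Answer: 5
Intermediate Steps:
f = 0 (f = (-23 - 25)*0 = -48*0 = 0)
5 + f*D = 5 + 0*121 = 5 + 0 = 5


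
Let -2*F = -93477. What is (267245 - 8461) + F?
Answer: 611045/2 ≈ 3.0552e+5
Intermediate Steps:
F = 93477/2 (F = -½*(-93477) = 93477/2 ≈ 46739.)
(267245 - 8461) + F = (267245 - 8461) + 93477/2 = 258784 + 93477/2 = 611045/2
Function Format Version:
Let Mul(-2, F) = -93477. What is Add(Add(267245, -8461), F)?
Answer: Rational(611045, 2) ≈ 3.0552e+5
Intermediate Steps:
F = Rational(93477, 2) (F = Mul(Rational(-1, 2), -93477) = Rational(93477, 2) ≈ 46739.)
Add(Add(267245, -8461), F) = Add(Add(267245, -8461), Rational(93477, 2)) = Add(258784, Rational(93477, 2)) = Rational(611045, 2)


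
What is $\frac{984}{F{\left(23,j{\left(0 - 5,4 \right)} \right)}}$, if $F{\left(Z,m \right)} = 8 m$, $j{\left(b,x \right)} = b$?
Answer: $- \frac{123}{5} \approx -24.6$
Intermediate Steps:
$\frac{984}{F{\left(23,j{\left(0 - 5,4 \right)} \right)}} = \frac{984}{8 \left(0 - 5\right)} = \frac{984}{8 \left(-5\right)} = \frac{984}{-40} = 984 \left(- \frac{1}{40}\right) = - \frac{123}{5}$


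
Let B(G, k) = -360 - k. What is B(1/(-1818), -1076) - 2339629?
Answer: -2338913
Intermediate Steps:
B(1/(-1818), -1076) - 2339629 = (-360 - 1*(-1076)) - 2339629 = (-360 + 1076) - 2339629 = 716 - 2339629 = -2338913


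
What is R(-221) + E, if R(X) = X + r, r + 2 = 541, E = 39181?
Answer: 39499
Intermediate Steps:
r = 539 (r = -2 + 541 = 539)
R(X) = 539 + X (R(X) = X + 539 = 539 + X)
R(-221) + E = (539 - 221) + 39181 = 318 + 39181 = 39499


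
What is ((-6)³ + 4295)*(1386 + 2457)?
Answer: 15675597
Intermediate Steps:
((-6)³ + 4295)*(1386 + 2457) = (-216 + 4295)*3843 = 4079*3843 = 15675597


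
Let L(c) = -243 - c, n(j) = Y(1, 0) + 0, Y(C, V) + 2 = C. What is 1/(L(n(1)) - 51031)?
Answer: -1/51273 ≈ -1.9503e-5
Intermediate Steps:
Y(C, V) = -2 + C
n(j) = -1 (n(j) = (-2 + 1) + 0 = -1 + 0 = -1)
1/(L(n(1)) - 51031) = 1/((-243 - 1*(-1)) - 51031) = 1/((-243 + 1) - 51031) = 1/(-242 - 51031) = 1/(-51273) = -1/51273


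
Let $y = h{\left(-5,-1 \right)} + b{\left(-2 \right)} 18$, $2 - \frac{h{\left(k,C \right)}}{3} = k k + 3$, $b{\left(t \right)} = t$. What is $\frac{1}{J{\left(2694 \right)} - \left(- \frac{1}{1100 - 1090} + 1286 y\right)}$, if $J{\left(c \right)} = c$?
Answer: $\frac{10}{1492981} \approx 6.698 \cdot 10^{-6}$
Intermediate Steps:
$h{\left(k,C \right)} = -3 - 3 k^{2}$ ($h{\left(k,C \right)} = 6 - 3 \left(k k + 3\right) = 6 - 3 \left(k^{2} + 3\right) = 6 - 3 \left(3 + k^{2}\right) = 6 - \left(9 + 3 k^{2}\right) = -3 - 3 k^{2}$)
$y = -114$ ($y = \left(-3 - 3 \left(-5\right)^{2}\right) - 36 = \left(-3 - 75\right) - 36 = -78 - 36 = -114$)
$\frac{1}{J{\left(2694 \right)} - \left(- \frac{1}{1100 - 1090} + 1286 y\right)} = \frac{1}{2694 + \left(\left(-1286\right) \left(-114\right) + \frac{1}{1100 - 1090}\right)} = \frac{1}{2694 + \left(146604 + \frac{1}{10}\right)} = \frac{1}{2694 + \frac{1466041}{10}} = \frac{1}{\frac{1492981}{10}} = \frac{10}{1492981}$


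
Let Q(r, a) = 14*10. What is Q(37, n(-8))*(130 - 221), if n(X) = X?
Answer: -12740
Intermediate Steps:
Q(r, a) = 140
Q(37, n(-8))*(130 - 221) = 140*(130 - 221) = 140*(-91) = -12740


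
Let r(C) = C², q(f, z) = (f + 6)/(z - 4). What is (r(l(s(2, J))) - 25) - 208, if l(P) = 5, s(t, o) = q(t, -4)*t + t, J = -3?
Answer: -208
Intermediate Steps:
q(f, z) = (6 + f)/(-4 + z)
s(t, o) = t + t*(-¾ - t/8) (s(t, o) = ((6 + t)/(-4 - 4))*t + t = ((6 + t)/(-8))*t + t = (-(6 + t)/8)*t + t = (-¾ - t/8)*t + t = t*(-¾ - t/8) + t = t + t*(-¾ - t/8))
(r(l(s(2, J))) - 25) - 208 = (5² - 25) - 208 = (25 - 25) - 208 = 0 - 208 = -208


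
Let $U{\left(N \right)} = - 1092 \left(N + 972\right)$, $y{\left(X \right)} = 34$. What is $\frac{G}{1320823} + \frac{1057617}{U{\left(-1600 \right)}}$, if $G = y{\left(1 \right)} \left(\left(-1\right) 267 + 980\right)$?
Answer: $\frac{9615982589}{6161827984} \approx 1.5606$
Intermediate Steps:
$U{\left(N \right)} = -1061424 - 1092 N$ ($U{\left(N \right)} = - 1092 \left(972 + N\right) = -1061424 - 1092 N$)
$G = 24242$ ($G = 34 \left(\left(-1\right) 267 + 980\right) = 34 \left(-267 + 980\right) = 34 \cdot 713 = 24242$)
$\frac{G}{1320823} + \frac{1057617}{U{\left(-1600 \right)}} = \frac{24242}{1320823} + \frac{1057617}{-1061424 - -1747200} = 24242 \cdot \frac{1}{1320823} + \frac{1057617}{-1061424 + 1747200} = \frac{24242}{1320823} + \frac{1057617}{685776} = \frac{24242}{1320823} + 1057617 \cdot \frac{1}{685776} = \frac{24242}{1320823} + \frac{352539}{228592} = \frac{9615982589}{6161827984}$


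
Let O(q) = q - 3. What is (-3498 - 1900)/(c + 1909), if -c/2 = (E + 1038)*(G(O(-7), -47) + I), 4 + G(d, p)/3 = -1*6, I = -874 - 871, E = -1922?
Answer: 5398/3136291 ≈ 0.0017211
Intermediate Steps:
O(q) = -3 + q
I = -1745
G(d, p) = -30 (G(d, p) = -12 + 3*(-1*6) = -12 + 3*(-6) = -12 - 18 = -30)
c = -3138200 (c = -2*(-1922 + 1038)*(-30 - 1745) = -(-1768)*(-1775) = -2*1569100 = -3138200)
(-3498 - 1900)/(c + 1909) = (-3498 - 1900)/(-3138200 + 1909) = -5398/(-3136291) = -5398*(-1/3136291) = 5398/3136291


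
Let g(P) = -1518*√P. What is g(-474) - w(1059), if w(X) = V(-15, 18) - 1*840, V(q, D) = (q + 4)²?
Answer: 719 - 1518*I*√474 ≈ 719.0 - 33049.0*I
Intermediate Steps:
V(q, D) = (4 + q)²
w(X) = -719 (w(X) = (4 - 15)² - 1*840 = (-11)² - 840 = 121 - 840 = -719)
g(-474) - w(1059) = -1518*I*√474 - 1*(-719) = -1518*I*√474 + 719 = 719 - 1518*I*√474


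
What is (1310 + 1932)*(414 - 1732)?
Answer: -4272956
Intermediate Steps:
(1310 + 1932)*(414 - 1732) = 3242*(-1318) = -4272956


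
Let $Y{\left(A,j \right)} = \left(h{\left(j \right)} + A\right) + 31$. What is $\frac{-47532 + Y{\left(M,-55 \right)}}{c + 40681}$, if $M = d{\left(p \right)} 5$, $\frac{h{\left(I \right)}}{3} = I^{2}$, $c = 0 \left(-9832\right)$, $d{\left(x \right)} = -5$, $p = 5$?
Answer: $- \frac{38451}{40681} \approx -0.94518$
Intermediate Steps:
$c = 0$
$h{\left(I \right)} = 3 I^{2}$
$M = -25$ ($M = \left(-5\right) 5 = -25$)
$Y{\left(A,j \right)} = 31 + A + 3 j^{2}$ ($Y{\left(A,j \right)} = \left(3 j^{2} + A\right) + 31 = \left(A + 3 j^{2}\right) + 31 = 31 + A + 3 j^{2}$)
$\frac{-47532 + Y{\left(M,-55 \right)}}{c + 40681} = \frac{-47532 + \left(31 - 25 + 3 \left(-55\right)^{2}\right)}{0 + 40681} = \frac{-47532 + \left(31 - 25 + 3 \cdot 3025\right)}{40681} = \left(-47532 + \left(31 - 25 + 9075\right)\right) \frac{1}{40681} = \left(-47532 + 9081\right) \frac{1}{40681} = \left(-38451\right) \frac{1}{40681} = - \frac{38451}{40681}$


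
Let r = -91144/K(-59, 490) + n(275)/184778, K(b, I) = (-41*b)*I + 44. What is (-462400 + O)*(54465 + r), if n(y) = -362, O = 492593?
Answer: 90045390653188894300/54756835353 ≈ 1.6445e+9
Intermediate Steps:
K(b, I) = 44 - 41*I*b (K(b, I) = -41*I*b + 44 = 44 - 41*I*b)
r = -4317626045/54756835353 (r = -91144/(44 - 41*490*(-59)) - 362/184778 = -91144/(44 + 1185310) - 362*1/184778 = -91144/1185354 - 181/92389 = -91144*1/1185354 - 181/92389 = -45572/592677 - 181/92389 = -4317626045/54756835353 ≈ -0.078851)
(-462400 + O)*(54465 + r) = (-462400 + 492593)*(54465 - 4317626045/54756835353) = 30193*(2982326719875100/54756835353) = 90045390653188894300/54756835353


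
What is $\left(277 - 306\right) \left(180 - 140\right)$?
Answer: $-1160$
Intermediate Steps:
$\left(277 - 306\right) \left(180 - 140\right) = - 29 \left(180 - 140\right) = \left(-29\right) 40 = -1160$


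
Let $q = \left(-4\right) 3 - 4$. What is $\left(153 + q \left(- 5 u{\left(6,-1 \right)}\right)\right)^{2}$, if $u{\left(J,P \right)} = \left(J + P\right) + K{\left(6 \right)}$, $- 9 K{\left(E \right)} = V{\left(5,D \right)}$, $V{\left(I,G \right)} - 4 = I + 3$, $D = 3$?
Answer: $\frac{1792921}{9} \approx 1.9921 \cdot 10^{5}$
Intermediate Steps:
$V{\left(I,G \right)} = 7 + I$ ($V{\left(I,G \right)} = 4 + \left(I + 3\right) = 4 + \left(3 + I\right) = 7 + I$)
$K{\left(E \right)} = - \frac{4}{3}$ ($K{\left(E \right)} = - \frac{7 + 5}{9} = \left(- \frac{1}{9}\right) 12 = - \frac{4}{3}$)
$u{\left(J,P \right)} = - \frac{4}{3} + J + P$ ($u{\left(J,P \right)} = \left(J + P\right) - \frac{4}{3} = - \frac{4}{3} + J + P$)
$q = -16$ ($q = -12 - 4 = -16$)
$\left(153 + q \left(- 5 u{\left(6,-1 \right)}\right)\right)^{2} = \left(153 - 16 \left(- 5 \left(- \frac{4}{3} + 6 - 1\right)\right)\right)^{2} = \left(153 - 16 \left(\left(-5\right) \frac{11}{3}\right)\right)^{2} = \left(153 - - \frac{880}{3}\right)^{2} = \left(153 + \frac{880}{3}\right)^{2} = \left(\frac{1339}{3}\right)^{2} = \frac{1792921}{9}$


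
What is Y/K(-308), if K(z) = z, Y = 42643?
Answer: -42643/308 ≈ -138.45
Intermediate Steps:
Y/K(-308) = 42643/(-308) = 42643*(-1/308) = -42643/308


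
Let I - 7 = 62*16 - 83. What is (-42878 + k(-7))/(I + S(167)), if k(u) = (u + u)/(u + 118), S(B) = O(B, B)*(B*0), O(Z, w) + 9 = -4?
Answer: -1189868/25419 ≈ -46.810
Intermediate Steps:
O(Z, w) = -13 (O(Z, w) = -9 - 4 = -13)
S(B) = 0 (S(B) = -13*B*0 = -13*0 = 0)
I = 916 (I = 7 + (62*16 - 83) = 7 + (992 - 83) = 7 + 909 = 916)
k(u) = 2*u/(118 + u) (k(u) = (2*u)/(118 + u) = 2*u/(118 + u))
(-42878 + k(-7))/(I + S(167)) = (-42878 + 2*(-7)/(118 - 7))/(916 + 0) = (-42878 + 2*(-7)/111)/916 = (-42878 + 2*(-7)*(1/111))*(1/916) = (-42878 - 14/111)*(1/916) = -4759472/111*1/916 = -1189868/25419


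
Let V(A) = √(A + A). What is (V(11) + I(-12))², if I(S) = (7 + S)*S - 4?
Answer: (56 + √22)² ≈ 3683.3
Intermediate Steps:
V(A) = √2*√A (V(A) = √(2*A) = √2*√A)
I(S) = -4 + S*(7 + S) (I(S) = S*(7 + S) - 4 = -4 + S*(7 + S))
(V(11) + I(-12))² = (√2*√11 + (-4 + (-12)² + 7*(-12)))² = (√22 + (-4 + 144 - 84))² = (√22 + 56)² = (56 + √22)²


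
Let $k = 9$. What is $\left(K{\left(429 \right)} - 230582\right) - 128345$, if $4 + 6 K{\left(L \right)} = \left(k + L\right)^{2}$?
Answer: $- \frac{980861}{3} \approx -3.2695 \cdot 10^{5}$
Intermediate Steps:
$K{\left(L \right)} = - \frac{2}{3} + \frac{\left(9 + L\right)^{2}}{6}$
$\left(K{\left(429 \right)} - 230582\right) - 128345 = \left(\left(- \frac{2}{3} + \frac{\left(9 + 429\right)^{2}}{6}\right) - 230582\right) - 128345 = \left(\left(- \frac{2}{3} + \frac{438^{2}}{6}\right) - 230582\right) - 128345 = \left(\left(- \frac{2}{3} + \frac{1}{6} \cdot 191844\right) - 230582\right) - 128345 = \left(\left(- \frac{2}{3} + 31974\right) - 230582\right) - 128345 = \left(\frac{95920}{3} - 230582\right) - 128345 = - \frac{595826}{3} - 128345 = - \frac{980861}{3}$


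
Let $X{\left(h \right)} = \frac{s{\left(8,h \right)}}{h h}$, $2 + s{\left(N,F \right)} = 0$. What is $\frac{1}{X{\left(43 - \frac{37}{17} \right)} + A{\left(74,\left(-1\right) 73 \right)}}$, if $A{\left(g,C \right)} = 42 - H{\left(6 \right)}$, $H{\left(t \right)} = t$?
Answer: $\frac{240818}{8669159} \approx 0.027779$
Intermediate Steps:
$s{\left(N,F \right)} = -2$ ($s{\left(N,F \right)} = -2 + 0 = -2$)
$A{\left(g,C \right)} = 36$ ($A{\left(g,C \right)} = 42 - 6 = 36$)
$X{\left(h \right)} = - \frac{2}{h^{2}}$ ($X{\left(h \right)} = - \frac{2}{h h} = - \frac{2}{h^{2}}$)
$\frac{1}{X{\left(43 - \frac{37}{17} \right)} + A{\left(74,\left(-1\right) 73 \right)}} = \frac{1}{- \frac{2}{\left(43 - \frac{37}{17}\right)^{2}} + 36} = \frac{1}{- \frac{2}{\frac{481636}{289}} + 36} = \frac{1}{\left(-2\right) \frac{289}{481636} + 36} = \frac{1}{- \frac{289}{240818} + 36} = \frac{1}{\frac{8669159}{240818}} = \frac{240818}{8669159}$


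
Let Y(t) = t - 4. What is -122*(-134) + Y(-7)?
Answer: 16337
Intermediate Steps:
Y(t) = -4 + t
-122*(-134) + Y(-7) = -122*(-134) + (-4 - 7) = 16348 - 11 = 16337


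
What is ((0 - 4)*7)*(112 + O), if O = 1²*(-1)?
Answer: -3108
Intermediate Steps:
O = -1 (O = 1*(-1) = -1)
((0 - 4)*7)*(112 + O) = ((0 - 4)*7)*(112 - 1) = -4*7*111 = -28*111 = -3108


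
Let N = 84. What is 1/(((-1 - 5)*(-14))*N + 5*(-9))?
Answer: 1/7011 ≈ 0.00014263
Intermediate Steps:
1/(((-1 - 5)*(-14))*N + 5*(-9)) = 1/(((-1 - 5)*(-14))*84 + 5*(-9)) = 1/(-6*(-14)*84 - 45) = 1/(84*84 - 45) = 1/(7056 - 45) = 1/7011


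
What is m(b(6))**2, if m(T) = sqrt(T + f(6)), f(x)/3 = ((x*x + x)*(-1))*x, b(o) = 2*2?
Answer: -752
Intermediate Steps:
b(o) = 4
f(x) = 3*x*(-x - x**2) (f(x) = 3*(((x*x + x)*(-1))*x) = 3*(((x**2 + x)*(-1))*x) = 3*(((x + x**2)*(-1))*x) = 3*((-x - x**2)*x) = 3*(x*(-x - x**2)) = 3*x*(-x - x**2))
m(T) = sqrt(-756 + T) (m(T) = sqrt(T + 3*6**2*(-1 - 1*6)) = sqrt(T + 3*36*(-1 - 6)) = sqrt(T + 3*36*(-7)) = sqrt(T - 756) = sqrt(-756 + T))
m(b(6))**2 = (sqrt(-756 + 4))**2 = (sqrt(-752))**2 = (4*I*sqrt(47))**2 = -752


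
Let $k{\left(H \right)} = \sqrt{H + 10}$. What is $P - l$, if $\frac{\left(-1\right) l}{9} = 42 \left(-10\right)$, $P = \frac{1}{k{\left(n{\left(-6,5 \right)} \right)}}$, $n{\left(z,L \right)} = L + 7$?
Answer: $-3780 + \frac{\sqrt{22}}{22} \approx -3779.8$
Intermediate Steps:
$n{\left(z,L \right)} = 7 + L$
$k{\left(H \right)} = \sqrt{10 + H}$
$P = \frac{\sqrt{22}}{22}$ ($P = \frac{1}{\sqrt{10 + \left(7 + 5\right)}} = \frac{1}{\sqrt{10 + 12}} = \frac{1}{\sqrt{22}} = \frac{\sqrt{22}}{22} \approx 0.2132$)
$l = 3780$ ($l = - 9 \cdot 42 \left(-10\right) = \left(-9\right) \left(-420\right) = 3780$)
$P - l = \frac{\sqrt{22}}{22} - 3780 = -3780 + \frac{\sqrt{22}}{22}$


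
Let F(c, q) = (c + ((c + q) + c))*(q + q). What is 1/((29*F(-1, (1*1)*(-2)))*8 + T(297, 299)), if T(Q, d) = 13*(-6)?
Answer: 1/4562 ≈ 0.00021920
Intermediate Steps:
T(Q, d) = -78
F(c, q) = 2*q*(q + 3*c) (F(c, q) = (c + (q + 2*c))*(2*q) = (q + 3*c)*(2*q) = 2*q*(q + 3*c))
1/((29*F(-1, (1*1)*(-2)))*8 + T(297, 299)) = 1/((29*(2*((1*1)*(-2))*((1*1)*(-2) + 3*(-1))))*8 - 78) = 1/((29*(2*(1*(-2))*(1*(-2) - 3)))*8 - 78) = 1/((29*(2*(-2)*(-2 - 3)))*8 - 78) = 1/((29*(2*(-2)*(-5)))*8 - 78) = 1/((29*20)*8 - 78) = 1/(580*8 - 78) = 1/(4640 - 78) = 1/4562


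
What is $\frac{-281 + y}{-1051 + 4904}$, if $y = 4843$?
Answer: $\frac{4562}{3853} \approx 1.184$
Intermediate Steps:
$\frac{-281 + y}{-1051 + 4904} = \frac{-281 + 4843}{-1051 + 4904} = \frac{4562}{3853}$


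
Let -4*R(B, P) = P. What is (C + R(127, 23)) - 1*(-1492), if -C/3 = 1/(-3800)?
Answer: 5647753/3800 ≈ 1486.3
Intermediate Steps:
C = 3/3800 (C = -3/(-3800) = -3*(-1/3800) = 3/3800 ≈ 0.00078947)
R(B, P) = -P/4
(C + R(127, 23)) - 1*(-1492) = (3/3800 - 1/4*23) - 1*(-1492) = (3/3800 - 23/4) + 1492 = -21847/3800 + 1492 = 5647753/3800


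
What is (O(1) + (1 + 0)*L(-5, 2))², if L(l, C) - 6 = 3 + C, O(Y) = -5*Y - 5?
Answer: 1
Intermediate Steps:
O(Y) = -5 - 5*Y
L(l, C) = 9 + C (L(l, C) = 6 + (3 + C) = 9 + C)
(O(1) + (1 + 0)*L(-5, 2))² = ((-5 - 5*1) + (1 + 0)*(9 + 2))² = ((-5 - 5) + 1*11)² = (-10 + 11)² = 1² = 1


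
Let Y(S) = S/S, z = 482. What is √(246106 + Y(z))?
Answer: √246107 ≈ 496.09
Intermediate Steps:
Y(S) = 1
√(246106 + Y(z)) = √(246106 + 1) = √246107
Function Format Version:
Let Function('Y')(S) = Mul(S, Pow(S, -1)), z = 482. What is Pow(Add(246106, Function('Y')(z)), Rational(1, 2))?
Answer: Pow(246107, Rational(1, 2)) ≈ 496.09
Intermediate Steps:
Function('Y')(S) = 1
Pow(Add(246106, Function('Y')(z)), Rational(1, 2)) = Pow(Add(246106, 1), Rational(1, 2)) = Pow(246107, Rational(1, 2))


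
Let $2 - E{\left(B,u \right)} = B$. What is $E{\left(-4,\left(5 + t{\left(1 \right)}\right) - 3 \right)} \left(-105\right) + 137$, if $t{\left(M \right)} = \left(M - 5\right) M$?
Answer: $-493$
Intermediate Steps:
$t{\left(M \right)} = M \left(-5 + M\right)$ ($t{\left(M \right)} = \left(-5 + M\right) M = M \left(-5 + M\right)$)
$E{\left(B,u \right)} = 2 - B$
$E{\left(-4,\left(5 + t{\left(1 \right)}\right) - 3 \right)} \left(-105\right) + 137 = \left(2 - -4\right) \left(-105\right) + 137 = \left(2 + 4\right) \left(-105\right) + 137 = 6 \left(-105\right) + 137 = -630 + 137 = -493$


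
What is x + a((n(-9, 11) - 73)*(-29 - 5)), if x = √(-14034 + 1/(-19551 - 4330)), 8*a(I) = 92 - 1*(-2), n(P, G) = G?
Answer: 47/4 + I*√8003620551355/23881 ≈ 11.75 + 118.47*I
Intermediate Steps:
a(I) = 47/4 (a(I) = (92 - 1*(-2))/8 = (92 + 2)/8 = (⅛)*94 = 47/4)
x = I*√8003620551355/23881 (x = √(-14034 + 1/(-23881)) = √(-14034 - 1/23881) = √(-335145955/23881) = I*√8003620551355/23881 ≈ 118.47*I)
x + a((n(-9, 11) - 73)*(-29 - 5)) = I*√8003620551355/23881 + 47/4 = 47/4 + I*√8003620551355/23881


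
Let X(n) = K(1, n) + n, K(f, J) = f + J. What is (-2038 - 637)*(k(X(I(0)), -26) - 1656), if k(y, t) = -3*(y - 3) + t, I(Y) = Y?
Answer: 4483300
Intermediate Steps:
K(f, J) = J + f
X(n) = 1 + 2*n (X(n) = (n + 1) + n = (1 + n) + n = 1 + 2*n)
k(y, t) = 9 + t - 3*y (k(y, t) = -3*(-3 + y) + t = (9 - 3*y) + t = 9 + t - 3*y)
(-2038 - 637)*(k(X(I(0)), -26) - 1656) = (-2038 - 637)*((9 - 26 - 3*(1 + 2*0)) - 1656) = -2675*((9 - 26 - 3*(1 + 0)) - 1656) = -2675*((9 - 26 - 3*1) - 1656) = -2675*((9 - 26 - 3) - 1656) = -2675*(-20 - 1656) = -2675*(-1676) = 4483300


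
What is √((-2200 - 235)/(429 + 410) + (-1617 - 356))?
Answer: 3*I*√154542122/839 ≈ 44.451*I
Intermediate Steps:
√((-2200 - 235)/(429 + 410) + (-1617 - 356)) = √(-2435/839 - 1973) = √(-1657782/839) = 3*I*√154542122/839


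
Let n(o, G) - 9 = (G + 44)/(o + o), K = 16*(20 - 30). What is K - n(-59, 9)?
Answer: -19889/118 ≈ -168.55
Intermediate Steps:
K = -160 (K = 16*(-10) = -160)
n(o, G) = 9 + (44 + G)/(2*o) (n(o, G) = 9 + (G + 44)/(o + o) = 9 + (44 + G)/((2*o)) = 9 + (44 + G)*(1/(2*o)) = 9 + (44 + G)/(2*o))
K - n(-59, 9) = -160 - (44 + 9 + 18*(-59))/(2*(-59)) = -160 - (-1)*(44 + 9 - 1062)/(2*59) = -160 - (-1)*(-1009)/(2*59) = -160 - 1*1009/118 = -160 - 1009/118 = -19889/118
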